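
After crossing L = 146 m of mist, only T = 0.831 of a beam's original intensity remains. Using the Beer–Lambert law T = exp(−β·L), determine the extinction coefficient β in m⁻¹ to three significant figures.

0.00127 m⁻¹

Beer–Lambert: T = exp(−βL) ⇒ β = −ln(T)/L = −ln(0.831)/146 = 0.1851/146 = 0.001268 m⁻¹.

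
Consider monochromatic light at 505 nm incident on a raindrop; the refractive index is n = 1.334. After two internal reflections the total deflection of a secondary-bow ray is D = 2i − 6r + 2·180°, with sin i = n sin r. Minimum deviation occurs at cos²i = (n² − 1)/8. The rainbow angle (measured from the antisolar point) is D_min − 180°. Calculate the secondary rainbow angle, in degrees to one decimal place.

51.2°

cos²i = (1.77956 − 1)/8 = 0.09744; i = arccos(0.31216) = 71.810°.
sin r = sin 71.810°/1.334 = 0.71217; r = 45.411°.
D_min = 2·71.810° − 6·45.411° + 360° = 231.153°.
Rainbow angle = D_min − 180° = 51.153°.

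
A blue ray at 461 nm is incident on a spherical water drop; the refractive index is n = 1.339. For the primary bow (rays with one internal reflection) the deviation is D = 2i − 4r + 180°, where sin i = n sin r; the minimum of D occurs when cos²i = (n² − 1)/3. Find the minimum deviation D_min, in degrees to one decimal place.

cos²i = (1.79292 − 1)/3 = 0.26431; i = arccos(0.51411) = 59.062°.
sin r = sin 59.062°/1.339 = 0.64057; r = 39.834°.
D_min = 2·59.062° − 4·39.834° + 180° = 138.786°.

138.8°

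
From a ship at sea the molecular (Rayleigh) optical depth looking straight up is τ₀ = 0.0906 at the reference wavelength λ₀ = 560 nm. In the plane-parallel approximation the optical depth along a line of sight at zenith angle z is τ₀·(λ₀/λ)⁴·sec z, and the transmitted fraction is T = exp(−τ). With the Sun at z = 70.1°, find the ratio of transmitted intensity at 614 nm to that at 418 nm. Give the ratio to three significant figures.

Airmass: sec 70.1° = 2.9379.
τ(614 nm) = 0.0906 × (560/614)⁴ × 2.9379 = 0.0906 × 0.6920 × 2.9379 = 0.1842.
τ(418 nm) = 0.0906 × (560/418)⁴ × 2.9379 = 0.0906 × 3.2214 × 2.9379 = 0.8575.
T(614)/T(418) = exp(τ_B − τ_A) = exp(0.6733) = 1.9606.

1.96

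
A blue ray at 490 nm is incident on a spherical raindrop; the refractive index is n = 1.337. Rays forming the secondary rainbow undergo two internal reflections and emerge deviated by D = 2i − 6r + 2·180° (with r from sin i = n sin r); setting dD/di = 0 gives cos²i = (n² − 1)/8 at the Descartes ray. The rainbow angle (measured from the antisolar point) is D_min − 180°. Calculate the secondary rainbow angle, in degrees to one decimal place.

51.9°

cos²i = (1.78757 − 1)/8 = 0.09845; i = arccos(0.31376) = 71.714°.
sin r = sin 71.714°/1.337 = 0.71017; r = 45.249°.
D_min = 2·71.714° − 6·45.249° + 360° = 231.934°.
Rainbow angle = D_min − 180° = 51.934°.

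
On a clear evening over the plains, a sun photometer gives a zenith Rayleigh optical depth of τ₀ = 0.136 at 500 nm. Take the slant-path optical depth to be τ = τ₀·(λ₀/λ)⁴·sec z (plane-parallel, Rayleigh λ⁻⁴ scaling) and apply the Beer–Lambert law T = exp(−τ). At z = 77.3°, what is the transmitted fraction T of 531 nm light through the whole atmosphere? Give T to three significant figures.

sec 77.3° = 4.5486.
τ = 0.136 × (500/531)⁴ × 4.5486 = 0.136 × 0.7861 × 4.5486 = 0.4863.
T = exp(−0.4863) = 0.6149.

0.615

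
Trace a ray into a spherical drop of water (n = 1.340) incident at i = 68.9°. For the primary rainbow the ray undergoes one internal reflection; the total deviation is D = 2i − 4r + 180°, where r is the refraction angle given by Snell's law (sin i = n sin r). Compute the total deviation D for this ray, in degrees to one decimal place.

141.3°

sin r = sin 68.9° / 1.340 = 0.9330/1.340 = 0.6962; r = 44.13°.
D = 2·68.9° − 4·44.13° + 180° = 137.80° − 176.50° + 180° = 141.30°.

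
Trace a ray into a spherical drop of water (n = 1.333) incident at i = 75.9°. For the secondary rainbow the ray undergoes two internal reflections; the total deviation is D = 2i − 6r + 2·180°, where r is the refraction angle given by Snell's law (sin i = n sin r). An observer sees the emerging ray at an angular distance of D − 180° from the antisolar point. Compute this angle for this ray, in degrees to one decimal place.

sin r = sin 75.9° / 1.333 = 0.9699/1.333 = 0.7276; r = 46.68°.
D = 2·75.9° − 6·46.68° + 2·180° = 151.80° − 280.11° + 360° = 231.69°.
Angle from antisolar point = D − 180° = 51.69°.

51.7°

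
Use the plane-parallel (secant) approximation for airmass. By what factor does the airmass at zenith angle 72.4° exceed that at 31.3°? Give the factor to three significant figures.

X(72.4°)/X(31.3°) = sec 72.4° / sec 31.3° = cos 31.3° / cos 72.4° = 0.8545/0.3024 = 2.8259.

2.83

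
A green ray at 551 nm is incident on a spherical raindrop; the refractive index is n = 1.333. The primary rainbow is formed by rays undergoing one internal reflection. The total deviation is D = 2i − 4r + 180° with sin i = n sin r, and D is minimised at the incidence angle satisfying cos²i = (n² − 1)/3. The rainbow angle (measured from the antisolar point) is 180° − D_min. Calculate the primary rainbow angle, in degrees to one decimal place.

cos²i = (1.77689 − 1)/3 = 0.25896; i = arccos(0.50888) = 59.410°.
sin r = sin 59.410°/1.333 = 0.64579; r = 40.225°.
D_min = 2·59.410° − 4·40.225° + 180° = 137.922°.
Rainbow angle = 180° − D_min = 42.078°.

42.1°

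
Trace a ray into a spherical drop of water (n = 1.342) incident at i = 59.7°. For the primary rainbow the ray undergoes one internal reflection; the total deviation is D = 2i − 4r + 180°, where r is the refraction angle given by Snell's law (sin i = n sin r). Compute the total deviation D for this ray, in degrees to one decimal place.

139.2°

sin r = sin 59.7° / 1.342 = 0.8634/1.342 = 0.6434; r = 40.04°.
D = 2·59.7° − 4·40.04° + 180° = 119.40° − 160.17° + 180° = 139.23°.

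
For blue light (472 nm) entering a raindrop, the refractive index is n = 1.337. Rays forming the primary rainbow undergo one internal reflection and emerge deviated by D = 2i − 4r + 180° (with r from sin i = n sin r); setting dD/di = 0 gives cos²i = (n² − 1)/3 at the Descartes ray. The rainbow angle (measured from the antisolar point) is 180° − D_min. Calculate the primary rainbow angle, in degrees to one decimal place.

cos²i = (1.78757 − 1)/3 = 0.26252; i = arccos(0.51237) = 59.178°.
sin r = sin 59.178°/1.337 = 0.64231; r = 39.964°.
D_min = 2·59.178° − 4·39.964° + 180° = 138.500°.
Rainbow angle = 180° − D_min = 41.500°.

41.5°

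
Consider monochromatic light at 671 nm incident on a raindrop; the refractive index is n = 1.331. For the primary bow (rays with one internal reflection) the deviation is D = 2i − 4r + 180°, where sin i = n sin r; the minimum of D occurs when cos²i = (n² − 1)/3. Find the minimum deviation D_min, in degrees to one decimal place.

137.6°

cos²i = (1.77156 − 1)/3 = 0.25719; i = arccos(0.50714) = 59.527°.
sin r = sin 59.527°/1.331 = 0.64753; r = 40.356°.
D_min = 2·59.527° − 4·40.356° + 180° = 137.630°.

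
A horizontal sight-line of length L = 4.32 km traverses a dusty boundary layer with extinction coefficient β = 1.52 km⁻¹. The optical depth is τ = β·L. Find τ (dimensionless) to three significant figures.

τ = β·L = 1.52 × 4.32 = 6.5664.

6.57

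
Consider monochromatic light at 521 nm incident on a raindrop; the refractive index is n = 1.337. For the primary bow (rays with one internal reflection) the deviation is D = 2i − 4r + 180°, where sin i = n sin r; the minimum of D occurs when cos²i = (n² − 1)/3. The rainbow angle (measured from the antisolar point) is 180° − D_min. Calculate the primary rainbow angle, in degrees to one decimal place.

41.5°

cos²i = (1.78757 − 1)/3 = 0.26252; i = arccos(0.51237) = 59.178°.
sin r = sin 59.178°/1.337 = 0.64231; r = 39.964°.
D_min = 2·59.178° − 4·39.964° + 180° = 138.500°.
Rainbow angle = 180° − D_min = 41.500°.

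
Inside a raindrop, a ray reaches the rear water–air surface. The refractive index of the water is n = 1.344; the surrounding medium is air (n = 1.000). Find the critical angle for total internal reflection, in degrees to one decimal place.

48.1°

sin θ_c = n_air / n = 1.000 / 1.344 = 0.7440.
θ_c = arcsin(0.7440) = 48.08°.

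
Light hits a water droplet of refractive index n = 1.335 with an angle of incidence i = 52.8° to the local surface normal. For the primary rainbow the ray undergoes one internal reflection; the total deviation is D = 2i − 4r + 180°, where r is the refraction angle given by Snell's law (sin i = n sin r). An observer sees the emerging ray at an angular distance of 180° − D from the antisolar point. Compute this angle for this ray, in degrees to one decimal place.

40.9°

sin r = sin 52.8° / 1.335 = 0.7965/1.335 = 0.5967; r = 36.63°.
D = 2·52.8° − 4·36.63° + 180° = 105.60° − 146.52° + 180° = 139.08°.
Angle from antisolar point = 180° − D = 40.92°.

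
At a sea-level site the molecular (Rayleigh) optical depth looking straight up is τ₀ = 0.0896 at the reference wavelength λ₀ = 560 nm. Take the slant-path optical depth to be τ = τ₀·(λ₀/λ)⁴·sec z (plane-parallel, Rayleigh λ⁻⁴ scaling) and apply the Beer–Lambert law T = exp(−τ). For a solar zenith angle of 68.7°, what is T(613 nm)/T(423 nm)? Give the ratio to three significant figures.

Airmass: sec 68.7° = 2.7529.
τ(613 nm) = 0.0896 × (560/613)⁴ × 2.7529 = 0.0896 × 0.6965 × 2.7529 = 0.1718.
τ(423 nm) = 0.0896 × (560/423)⁴ × 2.7529 = 0.0896 × 3.0718 × 2.7529 = 0.7577.
T(613)/T(423) = exp(τ_B − τ_A) = exp(0.5859) = 1.7966.

1.80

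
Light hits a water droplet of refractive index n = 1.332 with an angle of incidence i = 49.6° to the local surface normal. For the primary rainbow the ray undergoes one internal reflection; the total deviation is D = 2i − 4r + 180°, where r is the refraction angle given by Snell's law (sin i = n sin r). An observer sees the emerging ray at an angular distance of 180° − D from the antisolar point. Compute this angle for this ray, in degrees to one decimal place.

40.3°

sin r = sin 49.6° / 1.332 = 0.7615/1.332 = 0.5717; r = 34.87°.
D = 2·49.6° − 4·34.87° + 180° = 99.20° − 139.48° + 180° = 139.72°.
Angle from antisolar point = 180° − D = 40.28°.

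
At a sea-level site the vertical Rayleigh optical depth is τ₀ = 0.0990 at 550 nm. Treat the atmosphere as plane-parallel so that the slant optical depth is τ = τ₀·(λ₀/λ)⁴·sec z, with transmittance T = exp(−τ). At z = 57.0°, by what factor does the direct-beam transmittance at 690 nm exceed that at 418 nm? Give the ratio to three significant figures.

1.60

Airmass: sec 57.0° = 1.8361.
τ(690 nm) = 0.0990 × (550/690)⁴ × 1.8361 = 0.0990 × 0.4037 × 1.8361 = 0.0734.
τ(418 nm) = 0.0990 × (550/418)⁴ × 1.8361 = 0.0990 × 2.9974 × 1.8361 = 0.5448.
T(690)/T(418) = exp(τ_B − τ_A) = exp(0.4715) = 1.6023.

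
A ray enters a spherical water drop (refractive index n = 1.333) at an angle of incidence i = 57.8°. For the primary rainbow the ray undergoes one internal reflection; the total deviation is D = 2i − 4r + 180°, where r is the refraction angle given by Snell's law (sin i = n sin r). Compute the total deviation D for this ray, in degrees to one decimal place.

sin r = sin 57.8° / 1.333 = 0.8462/1.333 = 0.6348; r = 39.41°.
D = 2·57.8° − 4·39.41° + 180° = 115.60° − 157.62° + 180° = 137.98°.

138.0°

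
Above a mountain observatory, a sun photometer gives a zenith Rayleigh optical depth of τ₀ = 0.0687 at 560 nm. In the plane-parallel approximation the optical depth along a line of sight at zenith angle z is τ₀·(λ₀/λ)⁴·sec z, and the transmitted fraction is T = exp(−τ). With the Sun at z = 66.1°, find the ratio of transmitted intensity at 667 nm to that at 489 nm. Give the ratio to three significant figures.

1.23

Airmass: sec 66.1° = 2.4683.
τ(667 nm) = 0.0687 × (560/667)⁴ × 2.4683 = 0.0687 × 0.4969 × 2.4683 = 0.0843.
τ(489 nm) = 0.0687 × (560/489)⁴ × 2.4683 = 0.0687 × 1.7200 × 2.4683 = 0.2917.
T(667)/T(489) = exp(τ_B − τ_A) = exp(0.2074) = 1.2305.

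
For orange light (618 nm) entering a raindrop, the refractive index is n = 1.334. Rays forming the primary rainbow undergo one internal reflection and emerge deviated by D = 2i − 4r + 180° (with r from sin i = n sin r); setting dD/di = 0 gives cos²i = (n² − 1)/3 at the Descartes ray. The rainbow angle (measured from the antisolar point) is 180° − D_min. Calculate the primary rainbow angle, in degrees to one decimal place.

cos²i = (1.77956 − 1)/3 = 0.25985; i = arccos(0.50976) = 59.352°.
sin r = sin 59.352°/1.334 = 0.64492; r = 40.159°.
D_min = 2·59.352° − 4·40.159° + 180° = 138.067°.
Rainbow angle = 180° − D_min = 41.933°.

41.9°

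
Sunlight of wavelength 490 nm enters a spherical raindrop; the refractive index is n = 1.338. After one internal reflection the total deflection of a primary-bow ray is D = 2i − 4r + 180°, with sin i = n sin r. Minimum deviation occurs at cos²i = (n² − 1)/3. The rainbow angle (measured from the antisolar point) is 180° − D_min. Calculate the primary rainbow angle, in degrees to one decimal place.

cos²i = (1.79024 − 1)/3 = 0.26341; i = arccos(0.51324) = 59.120°.
sin r = sin 59.120°/1.338 = 0.64144; r = 39.899°.
D_min = 2·59.120° − 4·39.899° + 180° = 138.643°.
Rainbow angle = 180° − D_min = 41.357°.

41.4°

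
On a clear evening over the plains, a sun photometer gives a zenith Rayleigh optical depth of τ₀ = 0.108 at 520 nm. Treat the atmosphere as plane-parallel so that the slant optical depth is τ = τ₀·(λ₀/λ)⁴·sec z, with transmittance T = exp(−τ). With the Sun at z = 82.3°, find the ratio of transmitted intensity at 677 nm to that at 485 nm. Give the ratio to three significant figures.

2.19

Airmass: sec 82.3° = 7.4635.
τ(677 nm) = 0.108 × (520/677)⁴ × 7.4635 = 0.108 × 0.3481 × 7.4635 = 0.2806.
τ(485 nm) = 0.108 × (520/485)⁴ × 7.4635 = 0.108 × 1.3214 × 7.4635 = 1.0651.
T(677)/T(485) = exp(τ_B − τ_A) = exp(0.7846) = 2.1915.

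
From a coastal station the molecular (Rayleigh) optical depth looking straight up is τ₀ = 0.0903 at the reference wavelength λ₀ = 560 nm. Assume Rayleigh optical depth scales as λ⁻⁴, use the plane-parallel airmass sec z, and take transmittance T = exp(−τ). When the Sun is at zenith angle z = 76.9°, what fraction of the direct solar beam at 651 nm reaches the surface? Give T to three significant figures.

0.804

sec 76.9° = 4.4121.
τ = 0.0903 × (560/651)⁴ × 4.4121 = 0.0903 × 0.5476 × 4.4121 = 0.2182.
T = exp(−0.2182) = 0.8040.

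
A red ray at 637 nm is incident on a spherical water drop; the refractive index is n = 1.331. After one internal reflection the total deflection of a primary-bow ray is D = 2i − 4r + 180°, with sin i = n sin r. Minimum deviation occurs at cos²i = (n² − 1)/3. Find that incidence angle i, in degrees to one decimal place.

cos²i = (1.331² − 1)/3 = (1.77156 − 1)/3 = 0.25719.
cos i = 0.50714, so i = 59.527°.

59.5°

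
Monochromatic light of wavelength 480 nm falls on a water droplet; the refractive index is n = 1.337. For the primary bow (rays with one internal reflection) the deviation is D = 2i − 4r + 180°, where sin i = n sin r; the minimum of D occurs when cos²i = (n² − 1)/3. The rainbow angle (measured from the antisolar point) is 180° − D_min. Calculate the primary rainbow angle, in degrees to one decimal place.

cos²i = (1.78757 − 1)/3 = 0.26252; i = arccos(0.51237) = 59.178°.
sin r = sin 59.178°/1.337 = 0.64231; r = 39.964°.
D_min = 2·59.178° − 4·39.964° + 180° = 138.500°.
Rainbow angle = 180° − D_min = 41.500°.

41.5°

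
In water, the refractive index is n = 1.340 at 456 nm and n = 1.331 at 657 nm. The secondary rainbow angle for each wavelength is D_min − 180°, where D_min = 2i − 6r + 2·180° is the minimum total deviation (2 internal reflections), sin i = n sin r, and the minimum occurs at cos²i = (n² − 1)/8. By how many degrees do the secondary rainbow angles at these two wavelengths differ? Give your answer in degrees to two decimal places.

At 456 nm (n = 1.340): cos²i = 0.09945 → i = 71.618°, r = 45.088°, D_min = 232.709°, rainbow angle = 52.709°.
At 657 nm (n = 1.331): cos²i = 0.09645 → i = 71.907°, r = 45.575°, D_min = 230.365°, rainbow angle = 50.365°.
Angular width = |52.709° − 50.365°| = 2.344°.

2.34°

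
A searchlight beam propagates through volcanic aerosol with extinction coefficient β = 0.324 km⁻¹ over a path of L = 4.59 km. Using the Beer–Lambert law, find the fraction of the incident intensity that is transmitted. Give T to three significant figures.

0.226

τ = β·L = 0.324 × 4.59 = 1.4872.
T = exp(−1.4872) = 0.2260.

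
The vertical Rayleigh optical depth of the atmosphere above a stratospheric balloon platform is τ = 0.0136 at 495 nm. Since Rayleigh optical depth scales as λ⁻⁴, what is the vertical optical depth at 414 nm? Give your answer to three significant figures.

τ(414 nm) = τ(495 nm) × (495/414)⁴ = 0.0136 × (1.1957)⁴ = 0.0136 × 2.0437 = 0.0278.

0.0278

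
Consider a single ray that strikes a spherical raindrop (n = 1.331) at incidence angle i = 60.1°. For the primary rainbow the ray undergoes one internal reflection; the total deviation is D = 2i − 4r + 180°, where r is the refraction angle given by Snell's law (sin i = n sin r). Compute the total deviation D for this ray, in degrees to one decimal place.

sin r = sin 60.1° / 1.331 = 0.8669/1.331 = 0.6513; r = 40.64°.
D = 2·60.1° − 4·40.64° + 180° = 120.20° − 162.56° + 180° = 137.64°.

137.6°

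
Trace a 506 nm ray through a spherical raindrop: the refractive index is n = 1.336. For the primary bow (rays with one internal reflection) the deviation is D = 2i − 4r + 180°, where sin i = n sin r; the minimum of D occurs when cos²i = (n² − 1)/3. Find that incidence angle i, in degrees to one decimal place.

cos²i = (1.336² − 1)/3 = (1.78490 − 1)/3 = 0.26163.
cos i = 0.51150, so i = 59.236°.

59.2°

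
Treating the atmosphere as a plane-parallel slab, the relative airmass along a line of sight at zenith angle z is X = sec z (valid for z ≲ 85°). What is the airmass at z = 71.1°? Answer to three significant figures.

3.09

X = sec z = 1/cos 71.1° = 1/0.3239 = 3.0872.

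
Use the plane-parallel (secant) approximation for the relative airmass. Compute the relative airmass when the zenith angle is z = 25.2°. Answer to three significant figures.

1.11

X = sec z = 1/cos 25.2° = 1/0.9048 = 1.1052.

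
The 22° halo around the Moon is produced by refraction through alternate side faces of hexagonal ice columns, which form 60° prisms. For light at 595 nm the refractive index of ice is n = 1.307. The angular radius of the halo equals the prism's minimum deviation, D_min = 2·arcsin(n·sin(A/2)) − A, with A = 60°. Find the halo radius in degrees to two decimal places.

21.61°

n·sin(A/2) = 1.307 × sin 30° = 1.307 × 0.5000 = 0.6535.
D_min = 2·arcsin(0.6535) − 60° = 2 × 40.806° − 60° = 21.612°.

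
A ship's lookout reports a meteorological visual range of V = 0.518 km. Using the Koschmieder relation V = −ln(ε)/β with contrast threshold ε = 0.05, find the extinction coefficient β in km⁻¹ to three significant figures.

5.78 km⁻¹

β = −ln(0.05) / V = 2.996 / 0.518 = 5.7833 km⁻¹.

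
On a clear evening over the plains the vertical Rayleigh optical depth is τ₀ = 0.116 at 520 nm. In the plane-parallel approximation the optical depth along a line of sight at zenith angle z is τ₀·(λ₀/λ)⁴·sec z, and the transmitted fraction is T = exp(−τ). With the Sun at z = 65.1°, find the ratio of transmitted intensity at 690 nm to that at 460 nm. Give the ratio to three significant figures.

1.43

Airmass: sec 65.1° = 2.3751.
τ(690 nm) = 0.116 × (520/690)⁴ × 2.3751 = 0.116 × 0.3226 × 2.3751 = 0.0889.
τ(460 nm) = 0.116 × (520/460)⁴ × 2.3751 = 0.116 × 1.6330 × 2.3751 = 0.4499.
T(690)/T(460) = exp(τ_B − τ_A) = exp(0.3610) = 1.4348.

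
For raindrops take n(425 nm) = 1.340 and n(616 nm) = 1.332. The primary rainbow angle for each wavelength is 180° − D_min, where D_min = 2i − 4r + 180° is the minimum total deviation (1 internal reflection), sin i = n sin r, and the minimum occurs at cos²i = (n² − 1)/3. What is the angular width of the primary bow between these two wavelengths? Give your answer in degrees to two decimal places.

1.15°

At 425 nm (n = 1.340): cos²i = 0.26520 → i = 59.004°, r = 39.770°, D_min = 138.929°, rainbow angle = 41.071°.
At 616 nm (n = 1.332): cos²i = 0.25807 → i = 59.469°, r = 40.290°, D_min = 137.776°, rainbow angle = 42.224°.
Angular width = |41.071° − 42.224°| = 1.153°.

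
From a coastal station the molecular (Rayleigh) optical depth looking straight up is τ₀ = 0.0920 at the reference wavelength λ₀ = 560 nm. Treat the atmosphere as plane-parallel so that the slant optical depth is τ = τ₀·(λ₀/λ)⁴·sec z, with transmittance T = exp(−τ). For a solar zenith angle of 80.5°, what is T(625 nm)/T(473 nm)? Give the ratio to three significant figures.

Airmass: sec 80.5° = 6.0589.
τ(625 nm) = 0.0920 × (560/625)⁴ × 6.0589 = 0.0920 × 0.6445 × 6.0589 = 0.3593.
τ(473 nm) = 0.0920 × (560/473)⁴ × 6.0589 = 0.0920 × 1.9648 × 6.0589 = 1.0952.
T(625)/T(473) = exp(τ_B − τ_A) = exp(0.7359) = 2.0874.

2.09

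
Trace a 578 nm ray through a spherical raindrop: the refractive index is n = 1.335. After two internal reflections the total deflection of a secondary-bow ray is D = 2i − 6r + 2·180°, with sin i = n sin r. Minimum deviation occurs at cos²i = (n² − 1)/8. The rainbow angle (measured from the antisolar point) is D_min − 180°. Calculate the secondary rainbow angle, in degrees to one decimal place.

51.4°

cos²i = (1.78222 − 1)/8 = 0.09778; i = arccos(0.31269) = 71.778°.
sin r = sin 71.778°/1.335 = 0.71150; r = 45.357°.
D_min = 2·71.778° − 6·45.357° + 360° = 231.414°.
Rainbow angle = D_min − 180° = 51.414°.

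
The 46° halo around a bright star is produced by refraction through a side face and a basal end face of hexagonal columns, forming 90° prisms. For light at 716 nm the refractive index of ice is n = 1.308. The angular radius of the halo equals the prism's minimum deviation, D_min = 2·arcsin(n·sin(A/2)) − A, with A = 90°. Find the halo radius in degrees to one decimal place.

n·sin(A/2) = 1.308 × sin 45° = 1.308 × 0.7071 = 0.9249.
D_min = 2·arcsin(0.9249) − 90° = 2 × 67.653° − 90° = 45.305°.

45.3°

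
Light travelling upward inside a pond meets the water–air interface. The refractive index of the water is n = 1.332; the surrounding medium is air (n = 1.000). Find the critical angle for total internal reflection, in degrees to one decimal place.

48.7°

sin θ_c = n_air / n = 1.000 / 1.332 = 0.7508.
θ_c = arcsin(0.7508) = 48.66°.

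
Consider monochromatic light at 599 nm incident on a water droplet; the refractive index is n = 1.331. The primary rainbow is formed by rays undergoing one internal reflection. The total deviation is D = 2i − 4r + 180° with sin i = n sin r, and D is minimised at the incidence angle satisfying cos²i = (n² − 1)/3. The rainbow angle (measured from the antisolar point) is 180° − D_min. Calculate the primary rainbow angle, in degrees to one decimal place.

cos²i = (1.77156 − 1)/3 = 0.25719; i = arccos(0.50714) = 59.527°.
sin r = sin 59.527°/1.331 = 0.64753; r = 40.356°.
D_min = 2·59.527° − 4·40.356° + 180° = 137.630°.
Rainbow angle = 180° − D_min = 42.370°.

42.4°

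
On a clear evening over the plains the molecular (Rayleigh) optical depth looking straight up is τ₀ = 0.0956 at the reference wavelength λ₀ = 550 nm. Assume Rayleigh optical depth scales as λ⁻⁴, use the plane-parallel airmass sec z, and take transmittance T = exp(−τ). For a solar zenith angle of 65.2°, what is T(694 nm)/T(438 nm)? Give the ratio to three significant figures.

1.61

Airmass: sec 65.2° = 2.3841.
τ(694 nm) = 0.0956 × (550/694)⁴ × 2.3841 = 0.0956 × 0.3945 × 2.3841 = 0.0899.
τ(438 nm) = 0.0956 × (550/438)⁴ × 2.3841 = 0.0956 × 2.4863 × 2.3841 = 0.5667.
T(694)/T(438) = exp(τ_B − τ_A) = exp(0.4768) = 1.6109.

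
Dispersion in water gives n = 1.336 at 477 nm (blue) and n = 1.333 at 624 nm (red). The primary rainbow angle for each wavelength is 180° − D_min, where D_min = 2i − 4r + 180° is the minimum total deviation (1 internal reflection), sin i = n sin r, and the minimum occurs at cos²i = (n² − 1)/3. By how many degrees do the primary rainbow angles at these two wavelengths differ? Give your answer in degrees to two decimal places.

0.43°

At 477 nm (n = 1.336): cos²i = 0.26163 → i = 59.236°, r = 40.029°, D_min = 138.356°, rainbow angle = 41.644°.
At 624 nm (n = 1.333): cos²i = 0.25896 → i = 59.410°, r = 40.225°, D_min = 137.922°, rainbow angle = 42.078°.
Angular width = |41.644° − 42.078°| = 0.434°.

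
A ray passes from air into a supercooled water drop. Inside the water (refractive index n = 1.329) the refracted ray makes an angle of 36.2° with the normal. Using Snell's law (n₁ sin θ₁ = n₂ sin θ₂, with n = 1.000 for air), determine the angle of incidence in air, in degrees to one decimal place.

Snell: sin θ_i = n · sin θ_r = 1.329 × sin 36.2° = 1.329 × 0.5906 = 0.7849.
θ_i = arcsin(0.7849) = 51.71°.

51.7°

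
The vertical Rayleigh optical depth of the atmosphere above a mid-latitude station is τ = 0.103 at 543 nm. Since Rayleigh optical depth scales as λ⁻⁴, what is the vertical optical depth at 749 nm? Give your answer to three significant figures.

0.0285

τ(749 nm) = τ(543 nm) × (543/749)⁴ = 0.103 × (0.7250)⁴ = 0.103 × 0.2762 = 0.0285.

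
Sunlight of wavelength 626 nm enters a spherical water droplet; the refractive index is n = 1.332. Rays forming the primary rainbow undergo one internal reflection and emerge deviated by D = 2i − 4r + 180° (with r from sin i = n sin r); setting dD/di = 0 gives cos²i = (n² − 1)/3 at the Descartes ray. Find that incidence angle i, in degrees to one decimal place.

59.5°

cos²i = (1.332² − 1)/3 = (1.77422 − 1)/3 = 0.25807.
cos i = 0.50801, so i = 59.469°.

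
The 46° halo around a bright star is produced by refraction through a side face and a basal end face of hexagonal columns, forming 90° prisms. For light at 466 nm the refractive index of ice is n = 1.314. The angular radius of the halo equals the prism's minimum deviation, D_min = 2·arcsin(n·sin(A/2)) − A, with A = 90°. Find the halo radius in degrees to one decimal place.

46.6°

n·sin(A/2) = 1.314 × sin 45° = 1.314 × 0.7071 = 0.9291.
D_min = 2·arcsin(0.9291) − 90° = 2 × 68.301° − 90° = 46.602°.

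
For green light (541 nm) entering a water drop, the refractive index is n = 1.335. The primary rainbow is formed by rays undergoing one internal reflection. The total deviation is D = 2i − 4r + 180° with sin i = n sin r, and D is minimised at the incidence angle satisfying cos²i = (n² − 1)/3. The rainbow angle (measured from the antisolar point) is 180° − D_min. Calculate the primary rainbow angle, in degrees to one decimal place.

41.8°

cos²i = (1.78222 − 1)/3 = 0.26074; i = arccos(0.51063) = 59.294°.
sin r = sin 59.294°/1.335 = 0.64405; r = 40.094°.
D_min = 2·59.294° − 4·40.094° + 180° = 138.212°.
Rainbow angle = 180° − D_min = 41.788°.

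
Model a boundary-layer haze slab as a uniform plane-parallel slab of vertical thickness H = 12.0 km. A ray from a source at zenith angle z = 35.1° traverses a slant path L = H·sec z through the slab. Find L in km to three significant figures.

sec z = 1/cos 35.1° = 1.2223.
L = 12.0 × 1.2223 = 14.667 km.

14.7 km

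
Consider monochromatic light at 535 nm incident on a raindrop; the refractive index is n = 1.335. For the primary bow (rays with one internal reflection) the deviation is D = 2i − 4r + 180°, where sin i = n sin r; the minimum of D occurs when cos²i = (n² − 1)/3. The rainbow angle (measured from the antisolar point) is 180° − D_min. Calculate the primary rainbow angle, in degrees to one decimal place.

cos²i = (1.78222 − 1)/3 = 0.26074; i = arccos(0.51063) = 59.294°.
sin r = sin 59.294°/1.335 = 0.64405; r = 40.094°.
D_min = 2·59.294° − 4·40.094° + 180° = 138.212°.
Rainbow angle = 180° − D_min = 41.788°.

41.8°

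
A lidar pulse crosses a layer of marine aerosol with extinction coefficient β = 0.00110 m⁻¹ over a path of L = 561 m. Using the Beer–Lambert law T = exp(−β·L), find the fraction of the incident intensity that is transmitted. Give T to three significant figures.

0.540

τ = β·L = 0.00110 × 561 = 0.6171.
T = exp(−0.6171) = 0.5395.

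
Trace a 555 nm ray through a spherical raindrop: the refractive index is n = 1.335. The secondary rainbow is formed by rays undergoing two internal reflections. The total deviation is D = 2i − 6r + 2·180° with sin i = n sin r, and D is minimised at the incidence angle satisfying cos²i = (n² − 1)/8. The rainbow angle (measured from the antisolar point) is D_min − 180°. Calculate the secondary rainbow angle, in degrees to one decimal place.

51.4°

cos²i = (1.78222 − 1)/8 = 0.09778; i = arccos(0.31269) = 71.778°.
sin r = sin 71.778°/1.335 = 0.71150; r = 45.357°.
D_min = 2·71.778° − 6·45.357° + 360° = 231.414°.
Rainbow angle = D_min − 180° = 51.414°.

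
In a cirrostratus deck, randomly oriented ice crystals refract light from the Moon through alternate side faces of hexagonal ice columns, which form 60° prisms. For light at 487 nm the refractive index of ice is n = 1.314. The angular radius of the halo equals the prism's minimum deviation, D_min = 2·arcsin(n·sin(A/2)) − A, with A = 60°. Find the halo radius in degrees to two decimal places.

n·sin(A/2) = 1.314 × sin 30° = 1.314 × 0.5000 = 0.6570.
D_min = 2·arcsin(0.6570) − 60° = 2 × 41.071° − 60° = 22.143°.

22.14°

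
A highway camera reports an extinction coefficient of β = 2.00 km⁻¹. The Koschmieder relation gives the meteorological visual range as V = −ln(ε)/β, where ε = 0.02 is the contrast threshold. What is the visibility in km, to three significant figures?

1.96 km

V = −ln(0.02) / 2.00 = 3.912 / 2.00 = 1.9560 km.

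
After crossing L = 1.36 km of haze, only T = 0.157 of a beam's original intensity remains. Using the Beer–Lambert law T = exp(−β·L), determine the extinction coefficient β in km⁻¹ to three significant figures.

Beer–Lambert: T = exp(−βL) ⇒ β = −ln(T)/L = −ln(0.157)/1.36 = 1.8515/1.36 = 1.361 km⁻¹.

1.36 km⁻¹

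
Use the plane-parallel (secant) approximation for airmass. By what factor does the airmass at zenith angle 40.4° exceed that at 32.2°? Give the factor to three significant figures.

1.11

X(40.4°)/X(32.2°) = sec 40.4° / sec 32.2° = cos 32.2° / cos 40.4° = 0.8462/0.7615 = 1.1112.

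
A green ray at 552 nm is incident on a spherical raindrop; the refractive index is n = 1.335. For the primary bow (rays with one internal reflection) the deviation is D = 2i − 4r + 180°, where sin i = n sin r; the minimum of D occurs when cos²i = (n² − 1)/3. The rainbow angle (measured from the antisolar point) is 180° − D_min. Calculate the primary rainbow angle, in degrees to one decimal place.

41.8°

cos²i = (1.78222 − 1)/3 = 0.26074; i = arccos(0.51063) = 59.294°.
sin r = sin 59.294°/1.335 = 0.64405; r = 40.094°.
D_min = 2·59.294° − 4·40.094° + 180° = 138.212°.
Rainbow angle = 180° − D_min = 41.788°.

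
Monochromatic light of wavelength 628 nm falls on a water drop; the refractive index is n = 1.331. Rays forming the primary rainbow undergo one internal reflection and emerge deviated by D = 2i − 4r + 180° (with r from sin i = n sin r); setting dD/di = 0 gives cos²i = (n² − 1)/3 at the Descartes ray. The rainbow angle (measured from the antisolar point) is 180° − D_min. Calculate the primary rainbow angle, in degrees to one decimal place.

42.4°

cos²i = (1.77156 − 1)/3 = 0.25719; i = arccos(0.50714) = 59.527°.
sin r = sin 59.527°/1.331 = 0.64753; r = 40.356°.
D_min = 2·59.527° − 4·40.356° + 180° = 137.630°.
Rainbow angle = 180° − D_min = 42.370°.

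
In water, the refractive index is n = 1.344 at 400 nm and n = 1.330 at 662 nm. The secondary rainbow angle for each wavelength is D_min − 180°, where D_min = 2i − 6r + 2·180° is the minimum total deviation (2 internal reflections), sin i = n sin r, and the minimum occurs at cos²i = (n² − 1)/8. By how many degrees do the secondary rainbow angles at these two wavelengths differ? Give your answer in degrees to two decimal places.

3.63°

At 400 nm (n = 1.344): cos²i = 0.10079 → i = 71.490°, r = 44.874°, D_min = 233.733°, rainbow angle = 53.733°.
At 662 nm (n = 1.330): cos²i = 0.09611 → i = 71.940°, r = 45.630°, D_min = 230.101°, rainbow angle = 50.101°.
Angular width = |53.733° − 50.101°| = 3.632°.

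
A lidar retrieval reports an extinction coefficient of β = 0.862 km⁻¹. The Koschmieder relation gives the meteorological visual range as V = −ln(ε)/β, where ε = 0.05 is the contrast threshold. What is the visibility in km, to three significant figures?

3.48 km

V = −ln(0.05) / 0.862 = 2.996 / 0.862 = 3.4753 km.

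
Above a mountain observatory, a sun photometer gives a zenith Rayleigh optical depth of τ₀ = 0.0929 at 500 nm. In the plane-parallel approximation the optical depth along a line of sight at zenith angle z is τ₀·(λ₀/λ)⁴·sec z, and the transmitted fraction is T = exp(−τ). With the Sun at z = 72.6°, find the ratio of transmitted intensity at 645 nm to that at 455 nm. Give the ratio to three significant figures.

Airmass: sec 72.6° = 3.3440.
τ(645 nm) = 0.0929 × (500/645)⁴ × 3.3440 = 0.0929 × 0.3611 × 3.3440 = 0.1122.
τ(455 nm) = 0.0929 × (500/455)⁴ × 3.3440 = 0.0929 × 1.4583 × 3.3440 = 0.4530.
T(645)/T(455) = exp(τ_B − τ_A) = exp(0.3408) = 1.4061.

1.41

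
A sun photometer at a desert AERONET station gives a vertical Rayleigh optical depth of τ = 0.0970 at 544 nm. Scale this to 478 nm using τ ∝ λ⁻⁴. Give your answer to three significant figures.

τ(478 nm) = τ(544 nm) × (544/478)⁴ = 0.0970 × (1.1381)⁴ = 0.0970 × 1.6776 = 0.1627.

0.163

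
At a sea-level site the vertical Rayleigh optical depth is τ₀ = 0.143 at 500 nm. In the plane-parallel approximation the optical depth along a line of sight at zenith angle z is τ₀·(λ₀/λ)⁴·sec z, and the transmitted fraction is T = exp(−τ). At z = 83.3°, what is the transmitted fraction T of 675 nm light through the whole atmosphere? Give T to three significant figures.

0.691

sec 83.3° = 8.5711.
τ = 0.143 × (500/675)⁴ × 8.5711 = 0.143 × 0.3011 × 8.5711 = 0.3690.
T = exp(−0.3690) = 0.6914.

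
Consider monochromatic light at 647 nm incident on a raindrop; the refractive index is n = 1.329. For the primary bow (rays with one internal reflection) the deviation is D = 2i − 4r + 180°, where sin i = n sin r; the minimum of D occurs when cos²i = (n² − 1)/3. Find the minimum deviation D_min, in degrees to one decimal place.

cos²i = (1.76624 − 1)/3 = 0.25541; i = arccos(0.50538) = 59.643°.
sin r = sin 59.643°/1.329 = 0.64928; r = 40.487°.
D_min = 2·59.643° − 4·40.487° + 180° = 137.337°.

137.3°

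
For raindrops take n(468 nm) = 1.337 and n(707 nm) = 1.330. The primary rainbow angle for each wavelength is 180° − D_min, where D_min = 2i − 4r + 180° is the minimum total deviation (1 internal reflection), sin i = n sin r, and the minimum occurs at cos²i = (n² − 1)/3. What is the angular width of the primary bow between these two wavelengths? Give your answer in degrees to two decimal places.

At 468 nm (n = 1.337): cos²i = 0.26252 → i = 59.178°, r = 39.964°, D_min = 138.500°, rainbow angle = 41.500°.
At 707 nm (n = 1.330): cos²i = 0.25630 → i = 59.585°, r = 40.422°, D_min = 137.484°, rainbow angle = 42.516°.
Angular width = |41.500° − 42.516°| = 1.016°.

1.02°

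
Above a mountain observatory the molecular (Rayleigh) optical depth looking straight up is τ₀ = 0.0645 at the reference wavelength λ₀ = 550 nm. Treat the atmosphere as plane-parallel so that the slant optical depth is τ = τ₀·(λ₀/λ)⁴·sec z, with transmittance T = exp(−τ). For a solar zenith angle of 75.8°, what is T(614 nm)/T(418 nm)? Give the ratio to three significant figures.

1.86

Airmass: sec 75.8° = 4.0765.
τ(614 nm) = 0.0645 × (550/614)⁴ × 4.0765 = 0.0645 × 0.6438 × 4.0765 = 0.1693.
τ(418 nm) = 0.0645 × (550/418)⁴ × 4.0765 = 0.0645 × 2.9974 × 4.0765 = 0.7881.
T(614)/T(418) = exp(τ_B − τ_A) = exp(0.6188) = 1.8568.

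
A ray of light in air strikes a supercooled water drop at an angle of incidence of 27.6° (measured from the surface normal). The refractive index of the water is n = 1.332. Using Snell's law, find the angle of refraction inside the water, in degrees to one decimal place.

Snell: sin θ_r = sin θ_i / n = sin 27.6° / 1.332 = 0.4633 / 1.332 = 0.3478.
θ_r = arcsin(0.3478) = 20.35°.

20.4°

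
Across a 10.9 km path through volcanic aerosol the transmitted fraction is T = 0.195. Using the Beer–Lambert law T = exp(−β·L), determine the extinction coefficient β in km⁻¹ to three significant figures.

Beer–Lambert: T = exp(−βL) ⇒ β = −ln(T)/L = −ln(0.195)/10.9 = 1.6348/10.9 = 0.15 km⁻¹.

0.150 km⁻¹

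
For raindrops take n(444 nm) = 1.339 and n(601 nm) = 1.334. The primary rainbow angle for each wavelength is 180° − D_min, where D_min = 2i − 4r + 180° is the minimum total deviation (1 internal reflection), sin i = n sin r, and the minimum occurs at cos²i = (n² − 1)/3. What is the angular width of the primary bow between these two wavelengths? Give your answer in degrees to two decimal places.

At 444 nm (n = 1.339): cos²i = 0.26431 → i = 59.062°, r = 39.834°, D_min = 138.786°, rainbow angle = 41.214°.
At 601 nm (n = 1.334): cos²i = 0.25985 → i = 59.352°, r = 40.159°, D_min = 138.067°, rainbow angle = 41.933°.
Angular width = |41.214° − 41.933°| = 0.719°.

0.72°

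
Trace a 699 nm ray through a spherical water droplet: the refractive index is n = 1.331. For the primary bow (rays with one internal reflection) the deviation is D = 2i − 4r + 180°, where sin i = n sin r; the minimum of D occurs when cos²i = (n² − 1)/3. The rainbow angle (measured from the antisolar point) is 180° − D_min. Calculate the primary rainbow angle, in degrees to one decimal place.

cos²i = (1.77156 − 1)/3 = 0.25719; i = arccos(0.50714) = 59.527°.
sin r = sin 59.527°/1.331 = 0.64753; r = 40.356°.
D_min = 2·59.527° − 4·40.356° + 180° = 137.630°.
Rainbow angle = 180° − D_min = 42.370°.

42.4°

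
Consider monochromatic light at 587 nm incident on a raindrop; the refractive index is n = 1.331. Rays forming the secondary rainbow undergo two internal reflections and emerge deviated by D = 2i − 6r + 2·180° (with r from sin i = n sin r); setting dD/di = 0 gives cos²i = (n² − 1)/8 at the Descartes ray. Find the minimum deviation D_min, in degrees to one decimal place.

cos²i = (1.77156 − 1)/8 = 0.09645; i = arccos(0.31056) = 71.907°.
sin r = sin 71.907°/1.331 = 0.71417; r = 45.575°.
D_min = 2·71.907° − 6·45.575° + 360° = 230.365°.

230.4°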